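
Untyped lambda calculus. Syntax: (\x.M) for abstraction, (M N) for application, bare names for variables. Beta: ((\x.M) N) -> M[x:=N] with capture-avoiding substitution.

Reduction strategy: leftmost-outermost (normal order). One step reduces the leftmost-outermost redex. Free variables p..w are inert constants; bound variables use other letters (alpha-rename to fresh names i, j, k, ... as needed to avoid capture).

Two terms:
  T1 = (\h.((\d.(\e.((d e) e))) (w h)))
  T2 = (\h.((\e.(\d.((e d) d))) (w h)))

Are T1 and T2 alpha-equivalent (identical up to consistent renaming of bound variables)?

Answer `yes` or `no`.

Answer: yes

Derivation:
Term 1: (\h.((\d.(\e.((d e) e))) (w h)))
Term 2: (\h.((\e.(\d.((e d) d))) (w h)))
Alpha-equivalence: compare structure up to binder renaming.
Result: True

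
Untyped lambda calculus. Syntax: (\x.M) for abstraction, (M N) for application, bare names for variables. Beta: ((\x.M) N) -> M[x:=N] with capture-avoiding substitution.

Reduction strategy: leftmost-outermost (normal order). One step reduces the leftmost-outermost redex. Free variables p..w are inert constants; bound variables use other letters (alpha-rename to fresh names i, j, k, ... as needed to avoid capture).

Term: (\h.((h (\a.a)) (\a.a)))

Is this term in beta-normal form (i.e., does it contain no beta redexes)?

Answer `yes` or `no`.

Answer: yes

Derivation:
Term: (\h.((h (\a.a)) (\a.a)))
No beta redexes found.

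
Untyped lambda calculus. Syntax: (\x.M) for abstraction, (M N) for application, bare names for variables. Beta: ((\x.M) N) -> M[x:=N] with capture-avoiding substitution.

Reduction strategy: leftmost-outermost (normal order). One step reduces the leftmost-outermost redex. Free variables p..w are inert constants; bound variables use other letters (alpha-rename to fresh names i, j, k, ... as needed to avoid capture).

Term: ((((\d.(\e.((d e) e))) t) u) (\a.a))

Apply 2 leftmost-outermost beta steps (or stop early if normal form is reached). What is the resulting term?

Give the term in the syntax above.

Step 0: ((((\d.(\e.((d e) e))) t) u) (\a.a))
Step 1: (((\e.((t e) e)) u) (\a.a))
Step 2: (((t u) u) (\a.a))

Answer: (((t u) u) (\a.a))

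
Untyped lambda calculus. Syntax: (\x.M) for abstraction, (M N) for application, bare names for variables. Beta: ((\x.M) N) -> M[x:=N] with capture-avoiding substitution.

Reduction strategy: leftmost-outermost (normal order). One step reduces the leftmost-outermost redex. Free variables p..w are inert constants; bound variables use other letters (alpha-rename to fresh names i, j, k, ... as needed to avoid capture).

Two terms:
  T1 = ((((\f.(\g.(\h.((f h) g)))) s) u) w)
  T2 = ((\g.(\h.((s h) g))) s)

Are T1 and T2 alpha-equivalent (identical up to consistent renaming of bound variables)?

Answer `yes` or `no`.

Answer: no

Derivation:
Term 1: ((((\f.(\g.(\h.((f h) g)))) s) u) w)
Term 2: ((\g.(\h.((s h) g))) s)
Alpha-equivalence: compare structure up to binder renaming.
Result: False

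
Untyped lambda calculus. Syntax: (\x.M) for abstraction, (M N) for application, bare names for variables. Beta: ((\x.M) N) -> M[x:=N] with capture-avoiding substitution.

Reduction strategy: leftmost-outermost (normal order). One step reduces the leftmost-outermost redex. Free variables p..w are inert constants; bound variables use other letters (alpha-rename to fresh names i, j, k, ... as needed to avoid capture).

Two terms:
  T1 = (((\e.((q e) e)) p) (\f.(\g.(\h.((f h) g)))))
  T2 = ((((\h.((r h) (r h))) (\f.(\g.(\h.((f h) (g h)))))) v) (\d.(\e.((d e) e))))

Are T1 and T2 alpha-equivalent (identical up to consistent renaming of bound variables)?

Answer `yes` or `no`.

Answer: no

Derivation:
Term 1: (((\e.((q e) e)) p) (\f.(\g.(\h.((f h) g)))))
Term 2: ((((\h.((r h) (r h))) (\f.(\g.(\h.((f h) (g h)))))) v) (\d.(\e.((d e) e))))
Alpha-equivalence: compare structure up to binder renaming.
Result: False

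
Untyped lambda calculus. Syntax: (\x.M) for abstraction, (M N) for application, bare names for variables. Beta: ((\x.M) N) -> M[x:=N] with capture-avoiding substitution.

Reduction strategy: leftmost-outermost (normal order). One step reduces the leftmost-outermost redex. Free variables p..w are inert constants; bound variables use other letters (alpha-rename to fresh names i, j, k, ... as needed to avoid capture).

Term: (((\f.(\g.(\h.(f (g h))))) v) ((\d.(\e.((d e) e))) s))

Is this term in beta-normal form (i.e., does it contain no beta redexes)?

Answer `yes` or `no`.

Term: (((\f.(\g.(\h.(f (g h))))) v) ((\d.(\e.((d e) e))) s))
Found 2 beta redex(es).

Answer: no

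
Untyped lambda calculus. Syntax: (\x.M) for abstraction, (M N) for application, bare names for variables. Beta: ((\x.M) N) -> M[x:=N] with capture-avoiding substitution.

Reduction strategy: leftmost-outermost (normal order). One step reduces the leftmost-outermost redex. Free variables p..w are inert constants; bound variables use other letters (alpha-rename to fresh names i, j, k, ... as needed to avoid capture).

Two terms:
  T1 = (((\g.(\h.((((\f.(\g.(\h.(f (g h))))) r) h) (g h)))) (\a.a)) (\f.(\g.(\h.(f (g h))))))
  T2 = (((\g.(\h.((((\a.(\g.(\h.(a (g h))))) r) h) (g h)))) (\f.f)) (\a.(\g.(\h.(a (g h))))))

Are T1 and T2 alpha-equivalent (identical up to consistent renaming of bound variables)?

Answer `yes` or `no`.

Term 1: (((\g.(\h.((((\f.(\g.(\h.(f (g h))))) r) h) (g h)))) (\a.a)) (\f.(\g.(\h.(f (g h))))))
Term 2: (((\g.(\h.((((\a.(\g.(\h.(a (g h))))) r) h) (g h)))) (\f.f)) (\a.(\g.(\h.(a (g h))))))
Alpha-equivalence: compare structure up to binder renaming.
Result: True

Answer: yes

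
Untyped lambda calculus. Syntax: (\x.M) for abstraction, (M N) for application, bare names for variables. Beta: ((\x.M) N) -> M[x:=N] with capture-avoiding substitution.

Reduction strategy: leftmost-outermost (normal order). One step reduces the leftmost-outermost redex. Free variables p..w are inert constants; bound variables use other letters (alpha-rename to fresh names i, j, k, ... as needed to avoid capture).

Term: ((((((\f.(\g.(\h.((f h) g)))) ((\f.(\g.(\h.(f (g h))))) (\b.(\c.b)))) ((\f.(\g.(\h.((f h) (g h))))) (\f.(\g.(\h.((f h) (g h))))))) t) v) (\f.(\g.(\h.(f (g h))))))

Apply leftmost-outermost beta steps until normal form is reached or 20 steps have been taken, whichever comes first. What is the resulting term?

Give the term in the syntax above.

Answer: ((t (\g.(\h.(\i.((h i) ((g h) i)))))) (\f.(\g.(\h.(f (g h))))))

Derivation:
Step 0: ((((((\f.(\g.(\h.((f h) g)))) ((\f.(\g.(\h.(f (g h))))) (\b.(\c.b)))) ((\f.(\g.(\h.((f h) (g h))))) (\f.(\g.(\h.((f h) (g h))))))) t) v) (\f.(\g.(\h.(f (g h))))))
Step 1: (((((\g.(\h.((((\f.(\g.(\h.(f (g h))))) (\b.(\c.b))) h) g))) ((\f.(\g.(\h.((f h) (g h))))) (\f.(\g.(\h.((f h) (g h))))))) t) v) (\f.(\g.(\h.(f (g h))))))
Step 2: ((((\h.((((\f.(\g.(\h.(f (g h))))) (\b.(\c.b))) h) ((\f.(\g.(\h.((f h) (g h))))) (\f.(\g.(\h.((f h) (g h)))))))) t) v) (\f.(\g.(\h.(f (g h))))))
Step 3: ((((((\f.(\g.(\h.(f (g h))))) (\b.(\c.b))) t) ((\f.(\g.(\h.((f h) (g h))))) (\f.(\g.(\h.((f h) (g h))))))) v) (\f.(\g.(\h.(f (g h))))))
Step 4: (((((\g.(\h.((\b.(\c.b)) (g h)))) t) ((\f.(\g.(\h.((f h) (g h))))) (\f.(\g.(\h.((f h) (g h))))))) v) (\f.(\g.(\h.(f (g h))))))
Step 5: ((((\h.((\b.(\c.b)) (t h))) ((\f.(\g.(\h.((f h) (g h))))) (\f.(\g.(\h.((f h) (g h))))))) v) (\f.(\g.(\h.(f (g h))))))
Step 6: ((((\b.(\c.b)) (t ((\f.(\g.(\h.((f h) (g h))))) (\f.(\g.(\h.((f h) (g h)))))))) v) (\f.(\g.(\h.(f (g h))))))
Step 7: (((\c.(t ((\f.(\g.(\h.((f h) (g h))))) (\f.(\g.(\h.((f h) (g h)))))))) v) (\f.(\g.(\h.(f (g h))))))
Step 8: ((t ((\f.(\g.(\h.((f h) (g h))))) (\f.(\g.(\h.((f h) (g h))))))) (\f.(\g.(\h.(f (g h))))))
Step 9: ((t (\g.(\h.(((\f.(\g.(\h.((f h) (g h))))) h) (g h))))) (\f.(\g.(\h.(f (g h))))))
Step 10: ((t (\g.(\h.((\g.(\i.((h i) (g i)))) (g h))))) (\f.(\g.(\h.(f (g h))))))
Step 11: ((t (\g.(\h.(\i.((h i) ((g h) i)))))) (\f.(\g.(\h.(f (g h))))))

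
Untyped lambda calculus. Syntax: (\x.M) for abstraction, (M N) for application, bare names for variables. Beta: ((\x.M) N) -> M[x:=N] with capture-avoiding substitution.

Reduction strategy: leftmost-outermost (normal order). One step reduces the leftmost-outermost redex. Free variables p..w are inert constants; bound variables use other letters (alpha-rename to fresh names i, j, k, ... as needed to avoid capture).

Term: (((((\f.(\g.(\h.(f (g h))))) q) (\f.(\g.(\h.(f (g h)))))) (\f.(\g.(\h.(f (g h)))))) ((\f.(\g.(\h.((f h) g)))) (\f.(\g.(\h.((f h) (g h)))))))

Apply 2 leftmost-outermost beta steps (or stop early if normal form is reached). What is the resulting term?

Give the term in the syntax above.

Answer: (((\h.(q ((\f.(\g.(\h.(f (g h))))) h))) (\f.(\g.(\h.(f (g h)))))) ((\f.(\g.(\h.((f h) g)))) (\f.(\g.(\h.((f h) (g h)))))))

Derivation:
Step 0: (((((\f.(\g.(\h.(f (g h))))) q) (\f.(\g.(\h.(f (g h)))))) (\f.(\g.(\h.(f (g h)))))) ((\f.(\g.(\h.((f h) g)))) (\f.(\g.(\h.((f h) (g h)))))))
Step 1: ((((\g.(\h.(q (g h)))) (\f.(\g.(\h.(f (g h)))))) (\f.(\g.(\h.(f (g h)))))) ((\f.(\g.(\h.((f h) g)))) (\f.(\g.(\h.((f h) (g h)))))))
Step 2: (((\h.(q ((\f.(\g.(\h.(f (g h))))) h))) (\f.(\g.(\h.(f (g h)))))) ((\f.(\g.(\h.((f h) g)))) (\f.(\g.(\h.((f h) (g h)))))))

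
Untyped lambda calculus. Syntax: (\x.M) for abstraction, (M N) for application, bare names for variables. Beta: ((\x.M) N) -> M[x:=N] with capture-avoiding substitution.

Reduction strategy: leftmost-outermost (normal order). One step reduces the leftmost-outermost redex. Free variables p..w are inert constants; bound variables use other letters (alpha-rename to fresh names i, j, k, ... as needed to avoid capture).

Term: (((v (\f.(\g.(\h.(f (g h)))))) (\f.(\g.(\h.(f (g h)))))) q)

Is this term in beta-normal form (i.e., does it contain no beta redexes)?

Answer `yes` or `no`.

Term: (((v (\f.(\g.(\h.(f (g h)))))) (\f.(\g.(\h.(f (g h)))))) q)
No beta redexes found.

Answer: yes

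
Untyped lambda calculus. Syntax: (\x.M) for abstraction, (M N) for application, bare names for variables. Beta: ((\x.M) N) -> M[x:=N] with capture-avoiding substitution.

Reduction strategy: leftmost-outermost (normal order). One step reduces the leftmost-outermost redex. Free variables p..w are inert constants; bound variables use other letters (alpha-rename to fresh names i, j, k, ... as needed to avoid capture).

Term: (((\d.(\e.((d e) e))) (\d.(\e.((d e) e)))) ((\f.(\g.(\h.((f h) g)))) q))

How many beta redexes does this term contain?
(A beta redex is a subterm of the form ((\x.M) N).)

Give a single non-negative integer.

Term: (((\d.(\e.((d e) e))) (\d.(\e.((d e) e)))) ((\f.(\g.(\h.((f h) g)))) q))
  Redex: ((\d.(\e.((d e) e))) (\d.(\e.((d e) e))))
  Redex: ((\f.(\g.(\h.((f h) g)))) q)
Total redexes: 2

Answer: 2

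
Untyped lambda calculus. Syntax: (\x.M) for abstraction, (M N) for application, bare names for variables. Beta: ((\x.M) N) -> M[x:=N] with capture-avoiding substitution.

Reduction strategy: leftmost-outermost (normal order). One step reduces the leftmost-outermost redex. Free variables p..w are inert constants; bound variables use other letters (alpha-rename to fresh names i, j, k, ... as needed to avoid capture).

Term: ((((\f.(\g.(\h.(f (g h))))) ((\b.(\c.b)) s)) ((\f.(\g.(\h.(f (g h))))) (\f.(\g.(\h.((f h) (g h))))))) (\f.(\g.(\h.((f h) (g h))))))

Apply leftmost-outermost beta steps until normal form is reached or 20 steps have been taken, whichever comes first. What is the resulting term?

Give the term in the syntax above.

Answer: s

Derivation:
Step 0: ((((\f.(\g.(\h.(f (g h))))) ((\b.(\c.b)) s)) ((\f.(\g.(\h.(f (g h))))) (\f.(\g.(\h.((f h) (g h))))))) (\f.(\g.(\h.((f h) (g h))))))
Step 1: (((\g.(\h.(((\b.(\c.b)) s) (g h)))) ((\f.(\g.(\h.(f (g h))))) (\f.(\g.(\h.((f h) (g h))))))) (\f.(\g.(\h.((f h) (g h))))))
Step 2: ((\h.(((\b.(\c.b)) s) (((\f.(\g.(\h.(f (g h))))) (\f.(\g.(\h.((f h) (g h)))))) h))) (\f.(\g.(\h.((f h) (g h))))))
Step 3: (((\b.(\c.b)) s) (((\f.(\g.(\h.(f (g h))))) (\f.(\g.(\h.((f h) (g h)))))) (\f.(\g.(\h.((f h) (g h)))))))
Step 4: ((\c.s) (((\f.(\g.(\h.(f (g h))))) (\f.(\g.(\h.((f h) (g h)))))) (\f.(\g.(\h.((f h) (g h)))))))
Step 5: s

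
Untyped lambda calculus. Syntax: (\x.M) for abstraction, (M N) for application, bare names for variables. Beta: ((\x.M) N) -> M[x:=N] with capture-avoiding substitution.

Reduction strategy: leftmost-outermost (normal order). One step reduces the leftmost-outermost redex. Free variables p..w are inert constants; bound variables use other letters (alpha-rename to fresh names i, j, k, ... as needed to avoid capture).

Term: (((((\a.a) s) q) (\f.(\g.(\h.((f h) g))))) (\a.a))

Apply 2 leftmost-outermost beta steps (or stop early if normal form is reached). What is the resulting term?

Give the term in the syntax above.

Step 0: (((((\a.a) s) q) (\f.(\g.(\h.((f h) g))))) (\a.a))
Step 1: (((s q) (\f.(\g.(\h.((f h) g))))) (\a.a))
Step 2: (normal form reached)

Answer: (((s q) (\f.(\g.(\h.((f h) g))))) (\a.a))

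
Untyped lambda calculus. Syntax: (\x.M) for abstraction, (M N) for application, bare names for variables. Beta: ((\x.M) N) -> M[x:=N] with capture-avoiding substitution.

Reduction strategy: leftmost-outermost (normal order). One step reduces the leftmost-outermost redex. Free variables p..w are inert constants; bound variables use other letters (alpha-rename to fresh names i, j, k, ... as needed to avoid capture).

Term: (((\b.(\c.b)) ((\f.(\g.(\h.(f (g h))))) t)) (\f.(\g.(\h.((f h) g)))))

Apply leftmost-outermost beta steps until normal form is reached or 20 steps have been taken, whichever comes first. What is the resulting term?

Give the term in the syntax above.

Step 0: (((\b.(\c.b)) ((\f.(\g.(\h.(f (g h))))) t)) (\f.(\g.(\h.((f h) g)))))
Step 1: ((\c.((\f.(\g.(\h.(f (g h))))) t)) (\f.(\g.(\h.((f h) g)))))
Step 2: ((\f.(\g.(\h.(f (g h))))) t)
Step 3: (\g.(\h.(t (g h))))

Answer: (\g.(\h.(t (g h))))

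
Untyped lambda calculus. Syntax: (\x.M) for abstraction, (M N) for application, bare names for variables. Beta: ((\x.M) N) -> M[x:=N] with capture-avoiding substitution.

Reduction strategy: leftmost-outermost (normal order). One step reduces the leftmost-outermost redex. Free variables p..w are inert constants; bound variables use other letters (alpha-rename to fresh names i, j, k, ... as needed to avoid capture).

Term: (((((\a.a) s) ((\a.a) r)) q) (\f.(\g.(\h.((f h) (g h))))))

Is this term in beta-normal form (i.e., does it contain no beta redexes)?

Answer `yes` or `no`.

Answer: no

Derivation:
Term: (((((\a.a) s) ((\a.a) r)) q) (\f.(\g.(\h.((f h) (g h))))))
Found 2 beta redex(es).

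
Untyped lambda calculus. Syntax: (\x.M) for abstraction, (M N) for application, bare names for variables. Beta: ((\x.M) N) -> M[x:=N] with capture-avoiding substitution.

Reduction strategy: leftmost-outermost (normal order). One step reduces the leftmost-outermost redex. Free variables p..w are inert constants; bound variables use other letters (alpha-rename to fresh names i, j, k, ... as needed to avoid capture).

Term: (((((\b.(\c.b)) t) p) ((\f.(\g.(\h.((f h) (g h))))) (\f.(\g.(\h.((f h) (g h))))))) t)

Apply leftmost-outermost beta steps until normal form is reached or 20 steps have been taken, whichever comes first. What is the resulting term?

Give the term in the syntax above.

Step 0: (((((\b.(\c.b)) t) p) ((\f.(\g.(\h.((f h) (g h))))) (\f.(\g.(\h.((f h) (g h))))))) t)
Step 1: ((((\c.t) p) ((\f.(\g.(\h.((f h) (g h))))) (\f.(\g.(\h.((f h) (g h))))))) t)
Step 2: ((t ((\f.(\g.(\h.((f h) (g h))))) (\f.(\g.(\h.((f h) (g h))))))) t)
Step 3: ((t (\g.(\h.(((\f.(\g.(\h.((f h) (g h))))) h) (g h))))) t)
Step 4: ((t (\g.(\h.((\g.(\i.((h i) (g i)))) (g h))))) t)
Step 5: ((t (\g.(\h.(\i.((h i) ((g h) i)))))) t)

Answer: ((t (\g.(\h.(\i.((h i) ((g h) i)))))) t)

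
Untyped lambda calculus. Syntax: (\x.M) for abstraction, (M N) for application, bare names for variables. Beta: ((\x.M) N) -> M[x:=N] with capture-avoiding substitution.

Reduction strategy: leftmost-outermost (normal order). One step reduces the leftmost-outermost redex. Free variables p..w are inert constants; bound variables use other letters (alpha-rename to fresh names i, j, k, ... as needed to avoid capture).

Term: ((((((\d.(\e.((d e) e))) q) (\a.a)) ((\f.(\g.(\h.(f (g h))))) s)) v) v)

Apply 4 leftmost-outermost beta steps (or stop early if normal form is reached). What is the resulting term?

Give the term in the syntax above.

Step 0: ((((((\d.(\e.((d e) e))) q) (\a.a)) ((\f.(\g.(\h.(f (g h))))) s)) v) v)
Step 1: (((((\e.((q e) e)) (\a.a)) ((\f.(\g.(\h.(f (g h))))) s)) v) v)
Step 2: (((((q (\a.a)) (\a.a)) ((\f.(\g.(\h.(f (g h))))) s)) v) v)
Step 3: (((((q (\a.a)) (\a.a)) (\g.(\h.(s (g h))))) v) v)
Step 4: (normal form reached)

Answer: (((((q (\a.a)) (\a.a)) (\g.(\h.(s (g h))))) v) v)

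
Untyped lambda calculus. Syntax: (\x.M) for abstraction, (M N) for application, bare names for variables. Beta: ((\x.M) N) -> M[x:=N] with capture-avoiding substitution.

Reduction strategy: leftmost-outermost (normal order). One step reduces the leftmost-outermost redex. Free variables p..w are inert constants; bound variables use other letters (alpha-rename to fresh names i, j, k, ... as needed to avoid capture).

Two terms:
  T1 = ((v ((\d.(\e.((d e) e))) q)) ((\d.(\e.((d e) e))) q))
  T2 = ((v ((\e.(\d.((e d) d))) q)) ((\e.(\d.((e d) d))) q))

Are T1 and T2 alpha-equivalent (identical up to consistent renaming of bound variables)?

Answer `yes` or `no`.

Answer: yes

Derivation:
Term 1: ((v ((\d.(\e.((d e) e))) q)) ((\d.(\e.((d e) e))) q))
Term 2: ((v ((\e.(\d.((e d) d))) q)) ((\e.(\d.((e d) d))) q))
Alpha-equivalence: compare structure up to binder renaming.
Result: True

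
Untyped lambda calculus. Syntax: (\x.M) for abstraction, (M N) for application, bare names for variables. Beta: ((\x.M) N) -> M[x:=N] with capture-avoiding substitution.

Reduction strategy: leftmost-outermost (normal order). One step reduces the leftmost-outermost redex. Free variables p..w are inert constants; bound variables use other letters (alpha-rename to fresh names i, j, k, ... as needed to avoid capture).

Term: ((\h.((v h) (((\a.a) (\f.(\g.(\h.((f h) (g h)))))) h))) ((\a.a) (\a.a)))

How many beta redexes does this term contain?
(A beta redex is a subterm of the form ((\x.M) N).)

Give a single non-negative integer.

Answer: 3

Derivation:
Term: ((\h.((v h) (((\a.a) (\f.(\g.(\h.((f h) (g h)))))) h))) ((\a.a) (\a.a)))
  Redex: ((\h.((v h) (((\a.a) (\f.(\g.(\h.((f h) (g h)))))) h))) ((\a.a) (\a.a)))
  Redex: ((\a.a) (\f.(\g.(\h.((f h) (g h))))))
  Redex: ((\a.a) (\a.a))
Total redexes: 3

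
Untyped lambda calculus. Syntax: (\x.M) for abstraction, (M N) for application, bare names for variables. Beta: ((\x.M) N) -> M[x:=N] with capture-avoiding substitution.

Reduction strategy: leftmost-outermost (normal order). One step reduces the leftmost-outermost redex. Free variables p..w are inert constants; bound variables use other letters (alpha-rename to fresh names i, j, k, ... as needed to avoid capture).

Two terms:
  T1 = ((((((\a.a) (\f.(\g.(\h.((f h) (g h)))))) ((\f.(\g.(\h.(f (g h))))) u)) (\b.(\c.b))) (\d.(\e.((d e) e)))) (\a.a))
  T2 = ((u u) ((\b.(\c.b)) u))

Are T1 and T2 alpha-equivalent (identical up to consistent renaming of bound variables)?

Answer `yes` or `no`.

Answer: no

Derivation:
Term 1: ((((((\a.a) (\f.(\g.(\h.((f h) (g h)))))) ((\f.(\g.(\h.(f (g h))))) u)) (\b.(\c.b))) (\d.(\e.((d e) e)))) (\a.a))
Term 2: ((u u) ((\b.(\c.b)) u))
Alpha-equivalence: compare structure up to binder renaming.
Result: False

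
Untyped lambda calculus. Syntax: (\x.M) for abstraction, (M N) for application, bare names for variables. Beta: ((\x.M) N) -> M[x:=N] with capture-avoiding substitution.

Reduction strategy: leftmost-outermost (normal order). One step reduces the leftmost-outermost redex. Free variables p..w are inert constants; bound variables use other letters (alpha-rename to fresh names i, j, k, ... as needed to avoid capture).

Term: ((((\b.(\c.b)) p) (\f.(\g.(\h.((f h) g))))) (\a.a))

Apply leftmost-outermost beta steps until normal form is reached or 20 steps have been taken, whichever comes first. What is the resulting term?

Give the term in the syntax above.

Step 0: ((((\b.(\c.b)) p) (\f.(\g.(\h.((f h) g))))) (\a.a))
Step 1: (((\c.p) (\f.(\g.(\h.((f h) g))))) (\a.a))
Step 2: (p (\a.a))

Answer: (p (\a.a))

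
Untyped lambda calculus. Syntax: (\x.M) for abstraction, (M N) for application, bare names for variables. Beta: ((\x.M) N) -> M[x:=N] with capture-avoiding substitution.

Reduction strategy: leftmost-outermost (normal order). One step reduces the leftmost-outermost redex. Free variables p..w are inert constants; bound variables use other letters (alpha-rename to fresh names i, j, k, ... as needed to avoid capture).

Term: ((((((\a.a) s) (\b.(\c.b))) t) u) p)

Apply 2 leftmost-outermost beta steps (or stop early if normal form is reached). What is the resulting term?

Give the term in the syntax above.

Answer: ((((s (\b.(\c.b))) t) u) p)

Derivation:
Step 0: ((((((\a.a) s) (\b.(\c.b))) t) u) p)
Step 1: ((((s (\b.(\c.b))) t) u) p)
Step 2: (normal form reached)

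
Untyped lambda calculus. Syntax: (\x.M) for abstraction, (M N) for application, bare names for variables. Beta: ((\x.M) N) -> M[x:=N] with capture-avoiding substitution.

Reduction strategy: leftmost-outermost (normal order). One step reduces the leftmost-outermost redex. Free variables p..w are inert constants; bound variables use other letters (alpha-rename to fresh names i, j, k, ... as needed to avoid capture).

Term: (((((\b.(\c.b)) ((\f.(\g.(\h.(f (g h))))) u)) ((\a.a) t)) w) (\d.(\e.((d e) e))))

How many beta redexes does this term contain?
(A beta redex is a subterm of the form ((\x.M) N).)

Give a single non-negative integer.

Answer: 3

Derivation:
Term: (((((\b.(\c.b)) ((\f.(\g.(\h.(f (g h))))) u)) ((\a.a) t)) w) (\d.(\e.((d e) e))))
  Redex: ((\b.(\c.b)) ((\f.(\g.(\h.(f (g h))))) u))
  Redex: ((\f.(\g.(\h.(f (g h))))) u)
  Redex: ((\a.a) t)
Total redexes: 3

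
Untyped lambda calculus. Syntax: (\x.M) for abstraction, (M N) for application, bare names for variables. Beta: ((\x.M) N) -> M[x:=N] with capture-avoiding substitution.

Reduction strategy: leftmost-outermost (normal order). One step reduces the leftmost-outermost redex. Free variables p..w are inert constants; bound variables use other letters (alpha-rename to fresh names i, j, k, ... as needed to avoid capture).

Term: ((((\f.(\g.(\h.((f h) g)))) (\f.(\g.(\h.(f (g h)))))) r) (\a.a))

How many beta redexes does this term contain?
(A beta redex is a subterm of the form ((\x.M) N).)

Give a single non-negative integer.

Answer: 1

Derivation:
Term: ((((\f.(\g.(\h.((f h) g)))) (\f.(\g.(\h.(f (g h)))))) r) (\a.a))
  Redex: ((\f.(\g.(\h.((f h) g)))) (\f.(\g.(\h.(f (g h))))))
Total redexes: 1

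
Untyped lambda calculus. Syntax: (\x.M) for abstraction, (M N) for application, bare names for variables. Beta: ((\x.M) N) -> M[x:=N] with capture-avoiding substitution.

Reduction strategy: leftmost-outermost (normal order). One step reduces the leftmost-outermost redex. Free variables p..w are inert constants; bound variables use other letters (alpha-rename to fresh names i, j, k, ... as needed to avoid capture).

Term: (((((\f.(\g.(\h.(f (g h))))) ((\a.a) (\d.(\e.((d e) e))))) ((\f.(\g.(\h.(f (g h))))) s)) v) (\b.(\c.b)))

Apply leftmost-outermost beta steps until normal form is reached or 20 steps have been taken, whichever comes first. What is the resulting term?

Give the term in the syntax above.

Step 0: (((((\f.(\g.(\h.(f (g h))))) ((\a.a) (\d.(\e.((d e) e))))) ((\f.(\g.(\h.(f (g h))))) s)) v) (\b.(\c.b)))
Step 1: ((((\g.(\h.(((\a.a) (\d.(\e.((d e) e)))) (g h)))) ((\f.(\g.(\h.(f (g h))))) s)) v) (\b.(\c.b)))
Step 2: (((\h.(((\a.a) (\d.(\e.((d e) e)))) (((\f.(\g.(\h.(f (g h))))) s) h))) v) (\b.(\c.b)))
Step 3: ((((\a.a) (\d.(\e.((d e) e)))) (((\f.(\g.(\h.(f (g h))))) s) v)) (\b.(\c.b)))
Step 4: (((\d.(\e.((d e) e))) (((\f.(\g.(\h.(f (g h))))) s) v)) (\b.(\c.b)))
Step 5: ((\e.(((((\f.(\g.(\h.(f (g h))))) s) v) e) e)) (\b.(\c.b)))
Step 6: (((((\f.(\g.(\h.(f (g h))))) s) v) (\b.(\c.b))) (\b.(\c.b)))
Step 7: ((((\g.(\h.(s (g h)))) v) (\b.(\c.b))) (\b.(\c.b)))
Step 8: (((\h.(s (v h))) (\b.(\c.b))) (\b.(\c.b)))
Step 9: ((s (v (\b.(\c.b)))) (\b.(\c.b)))

Answer: ((s (v (\b.(\c.b)))) (\b.(\c.b)))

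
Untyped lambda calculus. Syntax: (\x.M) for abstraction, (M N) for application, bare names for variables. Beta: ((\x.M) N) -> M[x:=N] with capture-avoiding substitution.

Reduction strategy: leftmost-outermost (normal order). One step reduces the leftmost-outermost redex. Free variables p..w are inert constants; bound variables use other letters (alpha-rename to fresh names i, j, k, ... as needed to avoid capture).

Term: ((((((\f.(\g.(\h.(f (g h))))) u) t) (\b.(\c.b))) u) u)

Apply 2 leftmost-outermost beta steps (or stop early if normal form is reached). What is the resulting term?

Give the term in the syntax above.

Step 0: ((((((\f.(\g.(\h.(f (g h))))) u) t) (\b.(\c.b))) u) u)
Step 1: (((((\g.(\h.(u (g h)))) t) (\b.(\c.b))) u) u)
Step 2: ((((\h.(u (t h))) (\b.(\c.b))) u) u)

Answer: ((((\h.(u (t h))) (\b.(\c.b))) u) u)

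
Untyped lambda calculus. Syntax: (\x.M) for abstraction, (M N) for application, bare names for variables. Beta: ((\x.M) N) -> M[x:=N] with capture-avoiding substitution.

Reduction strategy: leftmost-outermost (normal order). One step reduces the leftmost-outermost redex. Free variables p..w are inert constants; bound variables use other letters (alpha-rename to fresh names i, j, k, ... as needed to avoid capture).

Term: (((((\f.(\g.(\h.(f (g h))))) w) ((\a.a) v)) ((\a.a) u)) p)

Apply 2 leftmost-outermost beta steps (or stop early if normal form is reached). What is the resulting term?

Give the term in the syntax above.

Step 0: (((((\f.(\g.(\h.(f (g h))))) w) ((\a.a) v)) ((\a.a) u)) p)
Step 1: ((((\g.(\h.(w (g h)))) ((\a.a) v)) ((\a.a) u)) p)
Step 2: (((\h.(w (((\a.a) v) h))) ((\a.a) u)) p)

Answer: (((\h.(w (((\a.a) v) h))) ((\a.a) u)) p)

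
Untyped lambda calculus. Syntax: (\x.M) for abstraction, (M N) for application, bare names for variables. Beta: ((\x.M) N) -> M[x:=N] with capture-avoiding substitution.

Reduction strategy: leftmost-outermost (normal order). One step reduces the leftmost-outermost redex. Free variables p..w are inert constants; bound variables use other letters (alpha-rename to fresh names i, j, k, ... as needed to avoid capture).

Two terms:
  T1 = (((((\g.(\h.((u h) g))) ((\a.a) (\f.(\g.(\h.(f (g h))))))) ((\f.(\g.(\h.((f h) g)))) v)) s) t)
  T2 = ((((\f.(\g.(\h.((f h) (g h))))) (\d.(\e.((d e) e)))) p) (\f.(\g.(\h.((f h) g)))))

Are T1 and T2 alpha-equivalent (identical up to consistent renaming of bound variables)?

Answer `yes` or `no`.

Answer: no

Derivation:
Term 1: (((((\g.(\h.((u h) g))) ((\a.a) (\f.(\g.(\h.(f (g h))))))) ((\f.(\g.(\h.((f h) g)))) v)) s) t)
Term 2: ((((\f.(\g.(\h.((f h) (g h))))) (\d.(\e.((d e) e)))) p) (\f.(\g.(\h.((f h) g)))))
Alpha-equivalence: compare structure up to binder renaming.
Result: False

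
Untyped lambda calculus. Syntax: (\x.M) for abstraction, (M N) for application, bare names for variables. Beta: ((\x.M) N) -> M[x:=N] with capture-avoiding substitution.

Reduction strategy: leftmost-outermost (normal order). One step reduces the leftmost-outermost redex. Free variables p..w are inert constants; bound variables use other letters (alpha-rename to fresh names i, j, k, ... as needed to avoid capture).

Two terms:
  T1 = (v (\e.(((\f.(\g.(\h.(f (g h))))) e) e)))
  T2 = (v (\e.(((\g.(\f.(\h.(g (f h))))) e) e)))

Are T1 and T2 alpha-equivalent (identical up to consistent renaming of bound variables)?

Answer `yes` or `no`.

Term 1: (v (\e.(((\f.(\g.(\h.(f (g h))))) e) e)))
Term 2: (v (\e.(((\g.(\f.(\h.(g (f h))))) e) e)))
Alpha-equivalence: compare structure up to binder renaming.
Result: True

Answer: yes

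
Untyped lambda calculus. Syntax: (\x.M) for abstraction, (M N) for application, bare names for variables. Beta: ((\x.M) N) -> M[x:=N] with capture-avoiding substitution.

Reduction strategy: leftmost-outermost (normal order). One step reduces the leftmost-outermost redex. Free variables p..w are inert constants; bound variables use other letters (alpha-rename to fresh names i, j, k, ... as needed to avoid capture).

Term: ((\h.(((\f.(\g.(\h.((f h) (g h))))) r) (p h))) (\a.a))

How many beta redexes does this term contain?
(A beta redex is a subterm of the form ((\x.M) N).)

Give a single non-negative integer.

Term: ((\h.(((\f.(\g.(\h.((f h) (g h))))) r) (p h))) (\a.a))
  Redex: ((\h.(((\f.(\g.(\h.((f h) (g h))))) r) (p h))) (\a.a))
  Redex: ((\f.(\g.(\h.((f h) (g h))))) r)
Total redexes: 2

Answer: 2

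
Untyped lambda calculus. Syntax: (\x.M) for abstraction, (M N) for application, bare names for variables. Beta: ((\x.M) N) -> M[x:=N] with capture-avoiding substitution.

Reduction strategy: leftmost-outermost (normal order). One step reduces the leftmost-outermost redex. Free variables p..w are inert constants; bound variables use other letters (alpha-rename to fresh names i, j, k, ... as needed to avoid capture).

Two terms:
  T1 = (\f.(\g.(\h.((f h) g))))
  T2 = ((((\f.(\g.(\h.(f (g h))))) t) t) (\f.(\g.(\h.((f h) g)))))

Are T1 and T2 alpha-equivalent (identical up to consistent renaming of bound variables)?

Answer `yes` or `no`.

Answer: no

Derivation:
Term 1: (\f.(\g.(\h.((f h) g))))
Term 2: ((((\f.(\g.(\h.(f (g h))))) t) t) (\f.(\g.(\h.((f h) g)))))
Alpha-equivalence: compare structure up to binder renaming.
Result: False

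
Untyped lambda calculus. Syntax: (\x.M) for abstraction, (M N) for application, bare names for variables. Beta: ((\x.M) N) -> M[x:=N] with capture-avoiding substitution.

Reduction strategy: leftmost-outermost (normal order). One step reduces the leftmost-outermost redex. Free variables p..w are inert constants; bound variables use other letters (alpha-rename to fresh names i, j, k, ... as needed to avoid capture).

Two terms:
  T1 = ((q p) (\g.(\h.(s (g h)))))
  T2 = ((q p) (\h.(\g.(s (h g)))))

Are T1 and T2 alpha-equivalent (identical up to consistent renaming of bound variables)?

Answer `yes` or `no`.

Term 1: ((q p) (\g.(\h.(s (g h)))))
Term 2: ((q p) (\h.(\g.(s (h g)))))
Alpha-equivalence: compare structure up to binder renaming.
Result: True

Answer: yes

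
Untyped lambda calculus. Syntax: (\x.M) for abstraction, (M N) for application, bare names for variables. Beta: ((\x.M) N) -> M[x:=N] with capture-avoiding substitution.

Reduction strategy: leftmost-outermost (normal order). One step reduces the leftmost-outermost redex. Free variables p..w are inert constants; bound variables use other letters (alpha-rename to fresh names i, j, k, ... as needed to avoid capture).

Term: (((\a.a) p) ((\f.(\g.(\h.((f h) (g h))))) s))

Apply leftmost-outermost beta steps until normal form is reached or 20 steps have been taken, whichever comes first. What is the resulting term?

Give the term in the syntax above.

Step 0: (((\a.a) p) ((\f.(\g.(\h.((f h) (g h))))) s))
Step 1: (p ((\f.(\g.(\h.((f h) (g h))))) s))
Step 2: (p (\g.(\h.((s h) (g h)))))

Answer: (p (\g.(\h.((s h) (g h)))))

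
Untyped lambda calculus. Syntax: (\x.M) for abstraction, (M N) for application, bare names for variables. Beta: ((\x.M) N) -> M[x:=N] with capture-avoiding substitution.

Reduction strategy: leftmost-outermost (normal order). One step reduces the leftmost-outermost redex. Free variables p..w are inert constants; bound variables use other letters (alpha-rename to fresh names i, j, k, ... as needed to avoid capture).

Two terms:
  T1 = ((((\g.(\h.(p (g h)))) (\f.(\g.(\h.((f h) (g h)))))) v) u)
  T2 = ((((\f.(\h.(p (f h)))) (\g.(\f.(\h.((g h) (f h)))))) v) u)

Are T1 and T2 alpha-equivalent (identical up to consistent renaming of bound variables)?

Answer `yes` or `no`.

Term 1: ((((\g.(\h.(p (g h)))) (\f.(\g.(\h.((f h) (g h)))))) v) u)
Term 2: ((((\f.(\h.(p (f h)))) (\g.(\f.(\h.((g h) (f h)))))) v) u)
Alpha-equivalence: compare structure up to binder renaming.
Result: True

Answer: yes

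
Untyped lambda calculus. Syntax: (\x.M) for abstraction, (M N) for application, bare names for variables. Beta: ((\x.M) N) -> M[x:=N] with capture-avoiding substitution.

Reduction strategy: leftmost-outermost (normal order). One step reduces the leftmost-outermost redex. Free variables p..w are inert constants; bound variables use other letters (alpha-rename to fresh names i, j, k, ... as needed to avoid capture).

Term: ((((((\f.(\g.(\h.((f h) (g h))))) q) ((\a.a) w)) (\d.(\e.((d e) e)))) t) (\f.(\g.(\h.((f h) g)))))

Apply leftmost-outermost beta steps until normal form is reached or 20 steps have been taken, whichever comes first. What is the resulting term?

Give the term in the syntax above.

Answer: ((((q (\d.(\e.((d e) e)))) (w (\d.(\e.((d e) e))))) t) (\f.(\g.(\h.((f h) g)))))

Derivation:
Step 0: ((((((\f.(\g.(\h.((f h) (g h))))) q) ((\a.a) w)) (\d.(\e.((d e) e)))) t) (\f.(\g.(\h.((f h) g)))))
Step 1: (((((\g.(\h.((q h) (g h)))) ((\a.a) w)) (\d.(\e.((d e) e)))) t) (\f.(\g.(\h.((f h) g)))))
Step 2: ((((\h.((q h) (((\a.a) w) h))) (\d.(\e.((d e) e)))) t) (\f.(\g.(\h.((f h) g)))))
Step 3: ((((q (\d.(\e.((d e) e)))) (((\a.a) w) (\d.(\e.((d e) e))))) t) (\f.(\g.(\h.((f h) g)))))
Step 4: ((((q (\d.(\e.((d e) e)))) (w (\d.(\e.((d e) e))))) t) (\f.(\g.(\h.((f h) g)))))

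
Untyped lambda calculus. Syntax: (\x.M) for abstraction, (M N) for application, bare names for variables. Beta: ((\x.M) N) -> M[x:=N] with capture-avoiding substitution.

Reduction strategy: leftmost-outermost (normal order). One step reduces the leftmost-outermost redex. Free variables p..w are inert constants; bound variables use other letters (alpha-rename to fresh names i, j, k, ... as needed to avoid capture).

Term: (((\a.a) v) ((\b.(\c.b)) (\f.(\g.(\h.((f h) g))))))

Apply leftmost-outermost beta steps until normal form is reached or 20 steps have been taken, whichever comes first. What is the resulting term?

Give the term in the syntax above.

Step 0: (((\a.a) v) ((\b.(\c.b)) (\f.(\g.(\h.((f h) g))))))
Step 1: (v ((\b.(\c.b)) (\f.(\g.(\h.((f h) g))))))
Step 2: (v (\c.(\f.(\g.(\h.((f h) g))))))

Answer: (v (\c.(\f.(\g.(\h.((f h) g))))))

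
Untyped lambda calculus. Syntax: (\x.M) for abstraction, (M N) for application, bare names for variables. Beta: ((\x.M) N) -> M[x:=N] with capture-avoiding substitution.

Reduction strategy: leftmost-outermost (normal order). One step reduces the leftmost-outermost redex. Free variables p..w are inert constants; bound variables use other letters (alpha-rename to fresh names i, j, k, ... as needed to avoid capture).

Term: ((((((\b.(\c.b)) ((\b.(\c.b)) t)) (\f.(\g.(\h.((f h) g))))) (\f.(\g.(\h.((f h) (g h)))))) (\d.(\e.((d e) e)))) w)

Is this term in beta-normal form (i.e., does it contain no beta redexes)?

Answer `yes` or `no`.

Term: ((((((\b.(\c.b)) ((\b.(\c.b)) t)) (\f.(\g.(\h.((f h) g))))) (\f.(\g.(\h.((f h) (g h)))))) (\d.(\e.((d e) e)))) w)
Found 2 beta redex(es).

Answer: no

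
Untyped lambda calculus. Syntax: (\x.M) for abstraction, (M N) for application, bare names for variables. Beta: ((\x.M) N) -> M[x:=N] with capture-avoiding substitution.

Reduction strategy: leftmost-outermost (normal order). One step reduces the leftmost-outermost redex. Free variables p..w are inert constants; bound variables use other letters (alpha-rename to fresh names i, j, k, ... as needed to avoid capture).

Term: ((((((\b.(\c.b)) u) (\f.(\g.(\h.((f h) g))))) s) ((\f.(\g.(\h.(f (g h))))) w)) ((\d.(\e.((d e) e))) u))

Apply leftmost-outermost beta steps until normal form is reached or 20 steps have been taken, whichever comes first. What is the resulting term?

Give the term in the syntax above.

Answer: (((u s) (\g.(\h.(w (g h))))) (\e.((u e) e)))

Derivation:
Step 0: ((((((\b.(\c.b)) u) (\f.(\g.(\h.((f h) g))))) s) ((\f.(\g.(\h.(f (g h))))) w)) ((\d.(\e.((d e) e))) u))
Step 1: (((((\c.u) (\f.(\g.(\h.((f h) g))))) s) ((\f.(\g.(\h.(f (g h))))) w)) ((\d.(\e.((d e) e))) u))
Step 2: (((u s) ((\f.(\g.(\h.(f (g h))))) w)) ((\d.(\e.((d e) e))) u))
Step 3: (((u s) (\g.(\h.(w (g h))))) ((\d.(\e.((d e) e))) u))
Step 4: (((u s) (\g.(\h.(w (g h))))) (\e.((u e) e)))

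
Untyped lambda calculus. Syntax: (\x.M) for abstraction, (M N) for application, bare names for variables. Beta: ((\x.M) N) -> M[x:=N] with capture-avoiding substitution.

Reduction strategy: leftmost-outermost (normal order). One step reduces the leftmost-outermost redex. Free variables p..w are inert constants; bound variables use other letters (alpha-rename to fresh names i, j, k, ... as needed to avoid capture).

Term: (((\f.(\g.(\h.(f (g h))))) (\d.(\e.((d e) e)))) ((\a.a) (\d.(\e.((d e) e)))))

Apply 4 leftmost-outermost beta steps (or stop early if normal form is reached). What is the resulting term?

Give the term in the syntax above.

Answer: (\h.(\e.((((\d.(\e.((d e) e))) h) e) e)))

Derivation:
Step 0: (((\f.(\g.(\h.(f (g h))))) (\d.(\e.((d e) e)))) ((\a.a) (\d.(\e.((d e) e)))))
Step 1: ((\g.(\h.((\d.(\e.((d e) e))) (g h)))) ((\a.a) (\d.(\e.((d e) e)))))
Step 2: (\h.((\d.(\e.((d e) e))) (((\a.a) (\d.(\e.((d e) e)))) h)))
Step 3: (\h.(\e.(((((\a.a) (\d.(\e.((d e) e)))) h) e) e)))
Step 4: (\h.(\e.((((\d.(\e.((d e) e))) h) e) e)))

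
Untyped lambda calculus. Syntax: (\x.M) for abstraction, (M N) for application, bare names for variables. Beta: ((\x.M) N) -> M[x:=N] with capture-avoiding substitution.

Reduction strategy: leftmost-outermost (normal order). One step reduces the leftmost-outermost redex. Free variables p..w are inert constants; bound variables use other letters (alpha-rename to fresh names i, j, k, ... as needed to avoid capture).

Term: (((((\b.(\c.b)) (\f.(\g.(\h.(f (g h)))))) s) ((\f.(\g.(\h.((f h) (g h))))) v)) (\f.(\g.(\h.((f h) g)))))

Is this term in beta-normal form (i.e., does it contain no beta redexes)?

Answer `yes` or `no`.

Answer: no

Derivation:
Term: (((((\b.(\c.b)) (\f.(\g.(\h.(f (g h)))))) s) ((\f.(\g.(\h.((f h) (g h))))) v)) (\f.(\g.(\h.((f h) g)))))
Found 2 beta redex(es).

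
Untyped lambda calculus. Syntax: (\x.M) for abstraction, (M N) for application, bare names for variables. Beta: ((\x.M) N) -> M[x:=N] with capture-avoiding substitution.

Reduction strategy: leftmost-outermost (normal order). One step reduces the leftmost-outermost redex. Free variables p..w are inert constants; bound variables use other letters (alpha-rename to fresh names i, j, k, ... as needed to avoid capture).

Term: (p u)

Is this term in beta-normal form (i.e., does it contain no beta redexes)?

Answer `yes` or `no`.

Answer: yes

Derivation:
Term: (p u)
No beta redexes found.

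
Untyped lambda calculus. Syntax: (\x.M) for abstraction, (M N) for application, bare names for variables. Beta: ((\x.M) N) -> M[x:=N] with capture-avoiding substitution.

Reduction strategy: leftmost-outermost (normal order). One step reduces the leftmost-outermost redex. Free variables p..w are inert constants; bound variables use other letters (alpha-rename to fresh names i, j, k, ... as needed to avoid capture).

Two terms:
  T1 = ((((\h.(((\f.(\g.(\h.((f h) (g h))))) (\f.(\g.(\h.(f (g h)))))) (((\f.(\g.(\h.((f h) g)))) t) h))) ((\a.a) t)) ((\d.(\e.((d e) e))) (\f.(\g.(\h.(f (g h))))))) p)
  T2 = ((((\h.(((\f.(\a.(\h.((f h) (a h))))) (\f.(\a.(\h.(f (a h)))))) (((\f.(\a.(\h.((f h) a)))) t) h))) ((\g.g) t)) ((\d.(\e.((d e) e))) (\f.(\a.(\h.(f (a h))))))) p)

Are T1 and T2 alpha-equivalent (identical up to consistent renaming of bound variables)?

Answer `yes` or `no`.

Term 1: ((((\h.(((\f.(\g.(\h.((f h) (g h))))) (\f.(\g.(\h.(f (g h)))))) (((\f.(\g.(\h.((f h) g)))) t) h))) ((\a.a) t)) ((\d.(\e.((d e) e))) (\f.(\g.(\h.(f (g h))))))) p)
Term 2: ((((\h.(((\f.(\a.(\h.((f h) (a h))))) (\f.(\a.(\h.(f (a h)))))) (((\f.(\a.(\h.((f h) a)))) t) h))) ((\g.g) t)) ((\d.(\e.((d e) e))) (\f.(\a.(\h.(f (a h))))))) p)
Alpha-equivalence: compare structure up to binder renaming.
Result: True

Answer: yes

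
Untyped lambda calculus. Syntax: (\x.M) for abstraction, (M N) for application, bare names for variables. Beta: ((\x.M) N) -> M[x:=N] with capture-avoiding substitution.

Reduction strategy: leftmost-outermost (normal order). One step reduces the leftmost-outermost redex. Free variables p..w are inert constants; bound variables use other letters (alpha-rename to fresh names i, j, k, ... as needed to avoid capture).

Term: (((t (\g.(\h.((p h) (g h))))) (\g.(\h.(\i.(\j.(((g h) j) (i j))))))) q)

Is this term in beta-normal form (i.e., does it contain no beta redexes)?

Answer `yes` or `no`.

Term: (((t (\g.(\h.((p h) (g h))))) (\g.(\h.(\i.(\j.(((g h) j) (i j))))))) q)
No beta redexes found.

Answer: yes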